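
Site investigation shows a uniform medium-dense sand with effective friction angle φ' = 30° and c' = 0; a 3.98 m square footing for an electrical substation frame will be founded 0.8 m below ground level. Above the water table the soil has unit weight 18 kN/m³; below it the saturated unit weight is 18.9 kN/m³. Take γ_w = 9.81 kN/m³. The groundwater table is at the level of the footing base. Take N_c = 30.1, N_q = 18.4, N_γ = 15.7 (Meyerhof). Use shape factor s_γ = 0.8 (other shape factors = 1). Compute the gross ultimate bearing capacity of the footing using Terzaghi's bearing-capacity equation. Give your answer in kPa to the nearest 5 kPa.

Effective surcharge at the founding depth q = γ·D_f = 18 × 0.8 = 14.4 kPa.
The water table coincides with the base, so in the self-weight term γ → γ' = 9.09 kN/m³.
q_ult = q·N_q + 0.5·γ·B·N_γ·s_γ
     = 14.4 × 18.4 + 0.5 × 9.09 × 3.98 × 15.7 × 0.8
     = 264.96 + 227.2 = 492.16 kPa.

q_ult ≈ 490 kPa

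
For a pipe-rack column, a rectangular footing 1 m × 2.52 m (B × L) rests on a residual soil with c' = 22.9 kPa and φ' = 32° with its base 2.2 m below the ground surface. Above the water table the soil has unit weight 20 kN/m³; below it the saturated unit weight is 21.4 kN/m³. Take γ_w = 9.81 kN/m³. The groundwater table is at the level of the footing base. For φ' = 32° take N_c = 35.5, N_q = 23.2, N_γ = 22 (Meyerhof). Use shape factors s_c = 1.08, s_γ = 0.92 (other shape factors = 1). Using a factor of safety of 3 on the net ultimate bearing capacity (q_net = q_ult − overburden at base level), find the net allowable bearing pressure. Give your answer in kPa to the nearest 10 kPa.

q = γ·D_f = 20 × 2.2 = 44 kPa.
For the ½γBN_γ term take γ' = 21.4 − 9.81 = 11.59 kN/m³ (soil below base is submerged).
c·N_c·s_c = 22.9 × 35.5 × 1.08 = 877.99 kPa
q·N_q = 44 × 23.2 = 1020.8 kPa
0.5·γ·B·N_γ·s_γ = 0.5 × 11.59 × 1 × 22 × 0.92 = 117.29 kPa
q_ult = 877.99 + 1020.8 + 117.29 = 2016.1 kPa.
q_net = 2016.1 − 44 = 1972.1 kPa.
q_all(net) = 1972.1 / 3 = 657.36 kPa.

q_all(net) ≈ 660 kPa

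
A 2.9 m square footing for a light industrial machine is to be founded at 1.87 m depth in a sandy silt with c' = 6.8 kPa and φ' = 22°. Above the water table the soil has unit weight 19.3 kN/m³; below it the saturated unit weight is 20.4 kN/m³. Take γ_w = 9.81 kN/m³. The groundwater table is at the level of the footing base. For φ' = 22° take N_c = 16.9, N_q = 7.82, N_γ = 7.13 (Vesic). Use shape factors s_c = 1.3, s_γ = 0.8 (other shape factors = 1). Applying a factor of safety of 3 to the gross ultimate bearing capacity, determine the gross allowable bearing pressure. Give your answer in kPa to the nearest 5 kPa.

q_all ≈ 175 kPa

q = γ·D_f = 19.3 × 1.87 = 36.091 kPa.
For the ½γBN_γ term take γ' = 20.4 − 9.81 = 10.59 kN/m³ (soil below base is submerged).
c·N_c·s_c = 6.8 × 16.9 × 1.3 = 149.4 kPa
q·N_q = 36.091 × 7.82 = 282.23 kPa
0.5·γ·B·N_γ·s_γ = 0.5 × 10.59 × 2.9 × 7.13 × 0.8 = 87.588 kPa
q_ult = 149.4 + 282.23 + 87.588 = 519.22 kPa.
q_all = q_ult / FS = 519.22 / 3 = 173.07 kPa.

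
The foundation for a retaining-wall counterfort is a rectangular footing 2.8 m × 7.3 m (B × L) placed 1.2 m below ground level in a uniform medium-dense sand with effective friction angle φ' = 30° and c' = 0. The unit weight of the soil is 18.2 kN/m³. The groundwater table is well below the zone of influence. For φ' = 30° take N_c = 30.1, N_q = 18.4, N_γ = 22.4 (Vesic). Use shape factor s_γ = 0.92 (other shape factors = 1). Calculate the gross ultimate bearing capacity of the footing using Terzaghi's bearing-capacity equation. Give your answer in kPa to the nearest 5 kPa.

Overburden at base level: q = 18.2 × 1.2 = 21.84 kPa.
Surcharge term q·N_q = 21.84 × 18.4 = 401.86 kPa; self-weight term 0.5·γ·B·N_γ·s_γ = 0.5 × 18.2 × 2.8 × 22.4 × 0.92 = 525.09 kPa.
q_ult = 401.86 + 525.09 = 926.95 kPa.

q_ult ≈ 925 kPa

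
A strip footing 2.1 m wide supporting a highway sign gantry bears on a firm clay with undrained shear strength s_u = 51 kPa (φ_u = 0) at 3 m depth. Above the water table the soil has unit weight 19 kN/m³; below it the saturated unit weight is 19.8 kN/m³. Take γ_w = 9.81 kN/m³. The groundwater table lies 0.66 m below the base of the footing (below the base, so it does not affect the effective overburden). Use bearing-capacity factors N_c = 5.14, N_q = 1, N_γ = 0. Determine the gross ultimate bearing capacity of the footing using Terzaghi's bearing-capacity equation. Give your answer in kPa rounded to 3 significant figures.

q_ult ≈ 319 kPa

q = γ·D_f = 19 × 3 = 57 kPa.
c·N_c = 51 × 5.14 = 262.14 kPa
q·N_q = 57 × 1 = 57 kPa
q_ult = 262.14 + 57 = 319.14 kPa.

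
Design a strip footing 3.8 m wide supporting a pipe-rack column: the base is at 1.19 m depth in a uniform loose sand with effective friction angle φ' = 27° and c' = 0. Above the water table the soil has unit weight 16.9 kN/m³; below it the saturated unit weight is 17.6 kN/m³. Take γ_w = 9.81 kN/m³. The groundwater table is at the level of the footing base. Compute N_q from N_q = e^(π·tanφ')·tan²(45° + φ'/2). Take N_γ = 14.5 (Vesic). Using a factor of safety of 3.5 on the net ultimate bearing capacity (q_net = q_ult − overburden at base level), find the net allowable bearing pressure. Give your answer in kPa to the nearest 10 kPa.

N_q = e^(π·tan27°)·tan²(58.5°) = 13.2.
Effective surcharge at the founding depth q = γ·D_f = 16.9 × 1.19 = 20.111 kPa.
The water table coincides with the base, so in the self-weight term γ → γ' = 7.79 kN/m³.
q_ult = q·N_q + 0.5·γ·B·N_γ
     = 20.111 × 13.199 + 0.5 × 7.79 × 3.8 × 14.5
     = 265.45 + 214.61 = 480.06 kPa.
q_net = 480.06 − 20.111 = 459.95 kPa.
q_all(net) = 459.95 / 3.5 = 131.41 kPa.

q_all(net) ≈ 130 kPa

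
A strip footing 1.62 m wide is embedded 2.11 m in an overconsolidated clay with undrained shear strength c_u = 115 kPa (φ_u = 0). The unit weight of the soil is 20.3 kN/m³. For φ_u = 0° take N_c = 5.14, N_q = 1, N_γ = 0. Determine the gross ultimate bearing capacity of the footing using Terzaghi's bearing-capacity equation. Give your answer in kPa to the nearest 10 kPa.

q_ult ≈ 630 kPa

q = γ·D_f = 20.3 × 2.11 = 42.833 kPa.
c·N_c = 115 × 5.14 = 591.1 kPa
q·N_q = 42.833 × 1 = 42.833 kPa
q_ult = 591.1 + 42.833 = 633.93 kPa.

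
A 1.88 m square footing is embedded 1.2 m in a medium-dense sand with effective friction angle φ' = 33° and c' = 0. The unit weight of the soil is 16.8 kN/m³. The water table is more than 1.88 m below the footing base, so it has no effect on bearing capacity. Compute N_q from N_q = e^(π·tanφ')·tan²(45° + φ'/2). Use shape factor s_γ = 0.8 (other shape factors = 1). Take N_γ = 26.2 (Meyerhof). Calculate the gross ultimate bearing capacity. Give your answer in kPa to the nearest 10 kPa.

tan33° = 0.6494, so N_q = e^(π×0.6494)·tan²(61.5°) = 7.692 × 3.392 = 26.09.
q = γ·D_f = 16.8 × 1.2 = 20.16 kPa.
q·N_q = 20.16 × 26.092 = 526.01 kPa
0.5·γ·B·N_γ·s_γ = 0.5 × 16.8 × 1.88 × 26.2 × 0.8 = 331 kPa
q_ult = 526.01 + 331 = 857.02 kPa.

q_ult ≈ 860 kPa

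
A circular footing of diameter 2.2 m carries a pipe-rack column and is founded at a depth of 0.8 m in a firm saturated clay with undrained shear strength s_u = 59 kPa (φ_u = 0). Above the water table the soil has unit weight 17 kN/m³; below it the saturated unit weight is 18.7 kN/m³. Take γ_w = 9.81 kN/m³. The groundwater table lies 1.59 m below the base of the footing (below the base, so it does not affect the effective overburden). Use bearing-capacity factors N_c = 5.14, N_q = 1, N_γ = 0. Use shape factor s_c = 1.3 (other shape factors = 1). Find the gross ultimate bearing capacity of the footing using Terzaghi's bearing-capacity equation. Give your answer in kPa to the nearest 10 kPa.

q_ult ≈ 410 kPa

q = γ·D_f = 17 × 0.8 = 13.6 kPa.
c·N_c·s_c = 59 × 5.14 × 1.3 = 394.24 kPa
q·N_q = 13.6 × 1 = 13.6 kPa
q_ult = 394.24 + 13.6 = 407.84 kPa.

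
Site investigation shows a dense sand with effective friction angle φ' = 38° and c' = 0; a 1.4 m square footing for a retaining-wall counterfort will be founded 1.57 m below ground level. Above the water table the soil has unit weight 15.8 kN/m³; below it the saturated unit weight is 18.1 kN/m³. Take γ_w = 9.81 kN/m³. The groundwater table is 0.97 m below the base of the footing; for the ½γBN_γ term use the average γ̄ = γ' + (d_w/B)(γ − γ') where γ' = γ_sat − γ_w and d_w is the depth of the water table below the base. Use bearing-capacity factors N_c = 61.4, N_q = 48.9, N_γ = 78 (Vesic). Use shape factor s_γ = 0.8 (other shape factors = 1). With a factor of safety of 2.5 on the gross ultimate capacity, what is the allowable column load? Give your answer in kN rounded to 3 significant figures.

q = γ·D_f = 15.8 × 1.57 = 24.806 kPa.
γ' = 8.29 kN/m³; averaging over the depth B below the base, γ̄ = γ' + (d_w/B)(γ − γ') = 13.493 kN/m³.
q·N_q = 24.806 × 48.9 = 1213 kPa
0.5·γ·B·N_γ·s_γ = 0.5 × 13.493 × 1.4 × 78 × 0.8 = 589.39 kPa
q_ult = 1213 + 589.39 = 1802.4 kPa.
Gross allowable pressure q_all = 1802.4 / 2.5 = 720.96 kPa.
Footing area = 1.96 m², so allowable column load = 720.96 × 1.96 = 1413.1 kN.

P_all ≈ 1410 kN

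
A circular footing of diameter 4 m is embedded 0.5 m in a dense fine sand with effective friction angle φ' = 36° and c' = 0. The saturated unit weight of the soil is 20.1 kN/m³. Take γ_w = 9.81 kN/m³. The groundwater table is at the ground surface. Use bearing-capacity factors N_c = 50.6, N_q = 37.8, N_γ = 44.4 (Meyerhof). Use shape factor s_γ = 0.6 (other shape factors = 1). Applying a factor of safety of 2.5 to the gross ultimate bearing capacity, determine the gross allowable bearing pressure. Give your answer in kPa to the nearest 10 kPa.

Water table at ground surface, so effective unit weight γ' = 20.1 − 9.81 = 10.29 kN/m³ is used throughout; overburden q = 10.29 × 0.5 = 5.145 kPa; the same γ' applies in the ½γBN_γ term.
Surcharge term q·N_q = 5.145 × 37.8 = 194.48 kPa; self-weight term 0.5·γ·B·N_γ·s_γ = 0.5 × 10.29 × 4 × 44.4 × 0.6 = 548.25 kPa.
q_ult = 194.48 + 548.25 = 742.73 kPa.
q_all = q_ult / FS = 742.73 / 2.5 = 297.09 kPa.

q_all ≈ 300 kPa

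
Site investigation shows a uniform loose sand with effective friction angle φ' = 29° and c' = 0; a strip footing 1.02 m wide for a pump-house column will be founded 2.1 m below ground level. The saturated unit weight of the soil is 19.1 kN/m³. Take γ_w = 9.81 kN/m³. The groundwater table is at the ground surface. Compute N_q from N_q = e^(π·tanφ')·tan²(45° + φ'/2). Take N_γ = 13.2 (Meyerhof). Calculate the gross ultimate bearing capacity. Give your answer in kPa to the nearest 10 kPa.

q_ult ≈ 380 kPa

tan29° = 0.5543, so N_q = e^(π×0.5543)·tan²(59.5°) = 5.705 × 2.882 = 16.44.
γ' = 19.1 − 9.81 = 9.29 kN/m³ (submerged throughout). q = 9.29 × 2.1 = 19.509 kPa; the same γ' applies in the ½γBN_γ term.
q·N_q = 19.509 × 16.443 = 320.79 kPa
0.5·γ·B·N_γ = 0.5 × 9.29 × 1.02 × 13.2 = 62.54 kPa
q_ult = 320.79 + 62.54 = 383.33 kPa.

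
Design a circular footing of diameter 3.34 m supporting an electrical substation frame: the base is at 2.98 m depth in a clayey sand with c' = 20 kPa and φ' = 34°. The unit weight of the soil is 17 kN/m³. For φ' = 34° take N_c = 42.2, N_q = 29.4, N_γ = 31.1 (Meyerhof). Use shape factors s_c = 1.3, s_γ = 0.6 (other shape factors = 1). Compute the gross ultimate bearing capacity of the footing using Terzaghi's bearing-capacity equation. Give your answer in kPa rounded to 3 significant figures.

q_ult ≈ 3120 kPa

q = γ·D_f = 17 × 2.98 = 50.66 kPa.
c·N_c·s_c = 20 × 42.2 × 1.3 = 1097.2 kPa
q·N_q = 50.66 × 29.4 = 1489.4 kPa
0.5·γ·B·N_γ·s_γ = 0.5 × 17 × 3.34 × 31.1 × 0.6 = 529.76 kPa
q_ult = 1097.2 + 1489.4 + 529.76 = 3116.4 kPa.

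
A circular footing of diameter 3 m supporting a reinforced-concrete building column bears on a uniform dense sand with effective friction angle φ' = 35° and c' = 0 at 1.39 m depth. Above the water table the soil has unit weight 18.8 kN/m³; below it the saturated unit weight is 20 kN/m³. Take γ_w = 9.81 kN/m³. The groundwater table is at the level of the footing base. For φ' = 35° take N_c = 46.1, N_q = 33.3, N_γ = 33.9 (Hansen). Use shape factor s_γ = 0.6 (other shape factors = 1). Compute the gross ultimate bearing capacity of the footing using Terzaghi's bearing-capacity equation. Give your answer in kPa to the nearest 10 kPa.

Effective surcharge at the founding depth q = γ·D_f = 18.8 × 1.39 = 26.132 kPa.
The water table coincides with the base, so in the self-weight term γ → γ' = 10.19 kN/m³.
q_ult = q·N_q + 0.5·γ·B·N_γ·s_γ
     = 26.132 × 33.3 + 0.5 × 10.19 × 3 × 33.9 × 0.6
     = 870.2 + 310.9 = 1181.1 kPa.

q_ult ≈ 1180 kPa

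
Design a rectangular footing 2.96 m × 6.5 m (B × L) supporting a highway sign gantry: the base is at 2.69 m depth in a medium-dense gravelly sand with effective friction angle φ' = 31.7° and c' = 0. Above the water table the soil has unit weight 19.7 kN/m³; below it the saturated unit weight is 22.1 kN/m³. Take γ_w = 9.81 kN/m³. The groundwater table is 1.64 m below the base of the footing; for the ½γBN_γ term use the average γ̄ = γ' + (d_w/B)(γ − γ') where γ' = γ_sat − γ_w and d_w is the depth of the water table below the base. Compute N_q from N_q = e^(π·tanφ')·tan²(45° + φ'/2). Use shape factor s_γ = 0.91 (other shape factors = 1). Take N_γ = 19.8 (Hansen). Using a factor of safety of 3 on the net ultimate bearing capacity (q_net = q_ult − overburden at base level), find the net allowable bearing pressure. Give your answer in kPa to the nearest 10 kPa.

q_all(net) ≈ 520 kPa

N_q = e^(π·tan31.7°)·tan²(60.85°) = 22.38.
Effective surcharge at the founding depth q = γ·D_f = 19.7 × 2.69 = 52.993 kPa.
With d_w = 1.64 m < B, γ̄ = 12.29 + (1.64/2.96) × (19.7 − 12.29) = 16.396 kN/m³.
q_ult = q·N_q + 0.5·γ·B·N_γ·s_γ
     = 52.993 × 22.377 + 0.5 × 16.396 × 2.96 × 19.8 × 0.91
     = 1185.8 + 437.21 = 1623 kPa.
q_net = 1623 − 52.993 = 1570 kPa.
q_all(net) = 1570 / 3 = 523.34 kPa.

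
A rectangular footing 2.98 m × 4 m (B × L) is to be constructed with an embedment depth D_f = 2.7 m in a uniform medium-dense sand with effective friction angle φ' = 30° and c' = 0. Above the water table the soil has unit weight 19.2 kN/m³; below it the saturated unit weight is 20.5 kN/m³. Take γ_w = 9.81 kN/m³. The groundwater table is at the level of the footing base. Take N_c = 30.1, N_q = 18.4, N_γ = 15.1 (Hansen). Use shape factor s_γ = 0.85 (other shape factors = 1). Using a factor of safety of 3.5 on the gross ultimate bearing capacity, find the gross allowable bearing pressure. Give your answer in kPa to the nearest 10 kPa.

q = γ·D_f = 19.2 × 2.7 = 51.84 kPa.
For the ½γBN_γ term take γ' = 20.5 − 9.81 = 10.69 kN/m³ (soil below base is submerged).
q·N_q = 51.84 × 18.4 = 953.86 kPa
0.5·γ·B·N_γ·s_γ = 0.5 × 10.69 × 2.98 × 15.1 × 0.85 = 204.44 kPa
q_ult = 953.86 + 204.44 = 1158.3 kPa.
q_all = 1158.3 / 3.5 = 330.94 kPa.

q_all ≈ 330 kPa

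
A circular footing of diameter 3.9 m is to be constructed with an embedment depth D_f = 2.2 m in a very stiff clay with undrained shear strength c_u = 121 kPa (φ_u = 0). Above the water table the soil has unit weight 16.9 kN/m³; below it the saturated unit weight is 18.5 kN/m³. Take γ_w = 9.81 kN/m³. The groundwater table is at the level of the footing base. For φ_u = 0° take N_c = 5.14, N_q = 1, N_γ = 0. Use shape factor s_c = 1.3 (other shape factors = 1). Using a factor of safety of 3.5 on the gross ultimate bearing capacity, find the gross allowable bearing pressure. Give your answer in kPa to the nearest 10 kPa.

q_all ≈ 240 kPa

Overburden at base level: q = 16.9 × 2.2 = 37.18 kPa.
Cohesion term c·N_c·s_c = 121 × 5.14 × 1.3 = 808.52 kPa; surcharge term q·N_q = 37.18 × 1 = 37.18 kPa.
q_ult = 808.52 + 37.18 = 845.7 kPa.
q_all = 845.7 / 3.5 = 241.63 kPa.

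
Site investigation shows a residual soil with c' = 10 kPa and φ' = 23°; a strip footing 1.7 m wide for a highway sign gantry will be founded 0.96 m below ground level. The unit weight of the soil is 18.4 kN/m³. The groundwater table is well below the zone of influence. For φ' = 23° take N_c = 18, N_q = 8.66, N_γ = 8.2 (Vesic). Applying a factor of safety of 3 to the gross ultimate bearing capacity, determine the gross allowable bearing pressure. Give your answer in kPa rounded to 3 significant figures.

q_all ≈ 154 kPa

Effective surcharge at the founding depth q = γ·D_f = 18.4 × 0.96 = 17.664 kPa.
q_ult = c·N_c + q·N_q + 0.5·γ·B·N_γ
     = 10 × 18 + 17.664 × 8.66 + 0.5 × 18.4 × 1.7 × 8.2
     = 180 + 152.97 + 128.25 = 461.22 kPa.
q_all = q_ult / FS = 461.22 / 3 = 153.74 kPa.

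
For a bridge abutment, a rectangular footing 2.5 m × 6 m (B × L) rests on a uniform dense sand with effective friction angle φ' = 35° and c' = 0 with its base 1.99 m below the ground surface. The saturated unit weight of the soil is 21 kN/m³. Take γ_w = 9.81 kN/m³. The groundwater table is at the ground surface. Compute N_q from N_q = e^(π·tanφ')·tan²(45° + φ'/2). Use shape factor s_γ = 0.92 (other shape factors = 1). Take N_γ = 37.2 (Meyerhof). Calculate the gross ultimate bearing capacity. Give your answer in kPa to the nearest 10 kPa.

q_ult ≈ 1220 kPa

tan35° = 0.7002, so N_q = e^(π×0.7002)·tan²(62.5°) = 9.023 × 3.69 = 33.3.
γ' = 21 − 9.81 = 11.19 kN/m³ (submerged throughout). q = 11.19 × 1.99 = 22.268 kPa; the same γ' applies in the ½γBN_γ term.
q·N_q = 22.268 × 33.296 = 741.44 kPa
0.5·γ·B·N_γ·s_γ = 0.5 × 11.19 × 2.5 × 37.2 × 0.92 = 478.71 kPa
q_ult = 741.44 + 478.71 = 1220.1 kPa.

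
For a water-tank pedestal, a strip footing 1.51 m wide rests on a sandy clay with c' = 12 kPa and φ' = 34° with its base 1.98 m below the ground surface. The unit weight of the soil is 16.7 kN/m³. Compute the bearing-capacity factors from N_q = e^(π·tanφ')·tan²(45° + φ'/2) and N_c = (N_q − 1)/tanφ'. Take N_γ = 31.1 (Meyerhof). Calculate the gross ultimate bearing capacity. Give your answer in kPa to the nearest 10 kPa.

q_ult ≈ 1870 kPa

tan34° = 0.6745, so N_q = e^(π×0.6745)·tan²(62°) = 8.323 × 3.537 = 29.44.
N_c = (29.44 − 1)/tan34° = 42.16.
Overburden at base level: q = 16.7 × 1.98 = 33.066 kPa.
Cohesion term c·N_c = 12 × 42.164 = 505.96 kPa; surcharge term q·N_q = 33.066 × 29.44 = 973.46 kPa; self-weight term 0.5·γ·B·N_γ = 0.5 × 16.7 × 1.51 × 31.1 = 392.12 kPa.
q_ult = 505.96 + 973.46 + 392.12 = 1871.5 kPa.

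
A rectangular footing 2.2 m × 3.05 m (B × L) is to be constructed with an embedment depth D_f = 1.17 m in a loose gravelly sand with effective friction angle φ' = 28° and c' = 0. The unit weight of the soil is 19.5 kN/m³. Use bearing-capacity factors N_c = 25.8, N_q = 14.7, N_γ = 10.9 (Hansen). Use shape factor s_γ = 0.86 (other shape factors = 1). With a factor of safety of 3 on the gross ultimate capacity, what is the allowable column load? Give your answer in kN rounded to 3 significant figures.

P_all ≈ 1200 kN

q = γ·D_f = 19.5 × 1.17 = 22.815 kPa.
q·N_q = 22.815 × 14.7 = 335.38 kPa
0.5·γ·B·N_γ·s_γ = 0.5 × 19.5 × 2.2 × 10.9 × 0.86 = 201.07 kPa
q_ult = 335.38 + 201.07 = 536.45 kPa.
Gross allowable pressure q_all = 536.45 / 3 = 178.82 kPa.
Footing area = 6.71 m², so allowable column load = 178.82 × 6.71 = 1199.9 kN.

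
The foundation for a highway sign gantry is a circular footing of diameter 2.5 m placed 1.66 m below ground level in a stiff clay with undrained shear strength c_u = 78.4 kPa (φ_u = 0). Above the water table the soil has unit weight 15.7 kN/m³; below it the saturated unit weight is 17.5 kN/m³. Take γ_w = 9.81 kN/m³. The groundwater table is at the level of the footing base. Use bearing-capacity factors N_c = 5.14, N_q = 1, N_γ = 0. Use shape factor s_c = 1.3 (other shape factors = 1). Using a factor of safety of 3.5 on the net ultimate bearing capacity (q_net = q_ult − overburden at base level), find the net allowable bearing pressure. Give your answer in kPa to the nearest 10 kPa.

q = γ·D_f = 15.7 × 1.66 = 26.062 kPa.
c·N_c·s_c = 78.4 × 5.14 × 1.3 = 523.87 kPa
q·N_q = 26.062 × 1 = 26.062 kPa
q_ult = 523.87 + 26.062 = 549.93 kPa.
q_net = 549.93 − 26.062 = 523.87 kPa.
q_all(net) = 523.87 / 3.5 = 149.68 kPa.

q_all(net) ≈ 150 kPa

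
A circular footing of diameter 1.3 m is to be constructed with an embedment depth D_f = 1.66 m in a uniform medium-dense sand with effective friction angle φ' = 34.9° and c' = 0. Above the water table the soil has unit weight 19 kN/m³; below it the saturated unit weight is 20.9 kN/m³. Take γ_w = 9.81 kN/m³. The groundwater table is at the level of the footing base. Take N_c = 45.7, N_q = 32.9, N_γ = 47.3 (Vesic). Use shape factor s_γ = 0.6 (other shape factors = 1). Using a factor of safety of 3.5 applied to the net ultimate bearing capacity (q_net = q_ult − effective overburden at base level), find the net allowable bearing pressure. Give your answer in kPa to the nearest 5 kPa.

q_all(net) ≈ 345 kPa

Effective surcharge at the founding depth q = γ·D_f = 19 × 1.66 = 31.54 kPa.
The water table coincides with the base, so in the self-weight term γ → γ' = 11.09 kN/m³.
q_ult = q·N_q + 0.5·γ·B·N_γ·s_γ
     = 31.54 × 32.9 + 0.5 × 11.09 × 1.3 × 47.3 × 0.6
     = 1037.7 + 204.58 = 1242.2 kPa.
Net ultimate: q_net = 1242.2 − 31.54 = 1210.7 kPa.
q_all(net) = 1210.7 / 3.5 = 345.92 kPa.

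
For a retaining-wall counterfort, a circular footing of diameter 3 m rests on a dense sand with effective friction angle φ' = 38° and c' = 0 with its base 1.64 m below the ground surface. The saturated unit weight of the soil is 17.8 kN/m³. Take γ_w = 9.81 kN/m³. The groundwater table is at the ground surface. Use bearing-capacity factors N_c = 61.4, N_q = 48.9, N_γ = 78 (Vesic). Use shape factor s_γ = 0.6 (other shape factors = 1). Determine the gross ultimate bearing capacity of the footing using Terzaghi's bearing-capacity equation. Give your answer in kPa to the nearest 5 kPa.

q_ult ≈ 1200 kPa

Water table at ground surface, so effective unit weight γ' = 17.8 − 9.81 = 7.99 kN/m³ is used throughout; overburden q = 7.99 × 1.64 = 13.104 kPa; the same γ' applies in the ½γBN_γ term.
Surcharge term q·N_q = 13.104 × 48.9 = 640.77 kPa; self-weight term 0.5·γ·B·N_γ·s_γ = 0.5 × 7.99 × 3 × 78 × 0.6 = 560.9 kPa.
q_ult = 640.77 + 560.9 = 1201.7 kPa.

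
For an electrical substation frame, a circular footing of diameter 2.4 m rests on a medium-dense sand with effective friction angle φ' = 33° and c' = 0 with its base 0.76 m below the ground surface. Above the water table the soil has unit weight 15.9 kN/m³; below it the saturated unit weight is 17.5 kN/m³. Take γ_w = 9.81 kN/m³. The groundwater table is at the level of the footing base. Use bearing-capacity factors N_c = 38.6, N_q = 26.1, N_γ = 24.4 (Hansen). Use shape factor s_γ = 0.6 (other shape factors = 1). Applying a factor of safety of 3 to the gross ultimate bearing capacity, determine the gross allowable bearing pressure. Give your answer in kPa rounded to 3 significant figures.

q_all ≈ 150 kPa

q = γ·D_f = 15.9 × 0.76 = 12.084 kPa.
For the ½γBN_γ term take γ' = 17.5 − 9.81 = 7.69 kN/m³ (soil below base is submerged).
q·N_q = 12.084 × 26.1 = 315.39 kPa
0.5·γ·B·N_γ·s_γ = 0.5 × 7.69 × 2.4 × 24.4 × 0.6 = 135.1 kPa
q_ult = 315.39 + 135.1 = 450.49 kPa.
q_all = q_ult / FS = 450.49 / 3 = 150.16 kPa.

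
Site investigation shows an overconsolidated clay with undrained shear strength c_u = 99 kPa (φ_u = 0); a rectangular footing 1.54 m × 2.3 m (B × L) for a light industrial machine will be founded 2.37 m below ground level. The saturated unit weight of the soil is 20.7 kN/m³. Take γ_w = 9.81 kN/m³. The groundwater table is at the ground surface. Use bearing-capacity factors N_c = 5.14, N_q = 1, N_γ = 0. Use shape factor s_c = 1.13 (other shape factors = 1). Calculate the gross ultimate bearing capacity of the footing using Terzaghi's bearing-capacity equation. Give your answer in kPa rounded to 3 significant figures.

q_ult ≈ 601 kPa

With the water table at the surface the whole profile is submerged: γ' = 20.7 − 9.81 = 10.89 kN/m³, so q = γ'·D_f = 25.809 kPa.
q_ult = c·N_c·s_c + q·N_q
     = 99 × 5.14 × 1.13 + 25.809 × 1
     = 575.01 + 25.809 = 600.82 kPa.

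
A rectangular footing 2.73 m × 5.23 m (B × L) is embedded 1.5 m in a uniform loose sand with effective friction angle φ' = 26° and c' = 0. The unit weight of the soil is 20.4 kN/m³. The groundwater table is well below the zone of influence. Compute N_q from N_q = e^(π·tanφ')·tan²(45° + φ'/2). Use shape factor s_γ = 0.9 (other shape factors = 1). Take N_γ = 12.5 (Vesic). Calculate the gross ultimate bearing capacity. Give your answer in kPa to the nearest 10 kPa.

q_ult ≈ 680 kPa

tan26° = 0.4877, so N_q = e^(π×0.4877)·tan²(58°) = 4.629 × 2.561 = 11.85.
Effective surcharge at the founding depth q = γ·D_f = 20.4 × 1.5 = 30.6 kPa.
q_ult = q·N_q + 0.5·γ·B·N_γ·s_γ
     = 30.6 × 11.854 + 0.5 × 20.4 × 2.73 × 12.5 × 0.9
     = 362.74 + 313.27 = 676.01 kPa.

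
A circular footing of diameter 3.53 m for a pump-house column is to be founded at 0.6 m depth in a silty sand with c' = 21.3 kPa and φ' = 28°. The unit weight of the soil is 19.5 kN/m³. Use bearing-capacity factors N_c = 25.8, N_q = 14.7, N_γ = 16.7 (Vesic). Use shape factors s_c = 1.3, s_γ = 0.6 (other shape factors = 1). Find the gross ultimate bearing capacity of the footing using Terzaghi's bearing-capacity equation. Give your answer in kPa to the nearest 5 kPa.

Overburden at base level: q = 19.5 × 0.6 = 11.7 kPa.
Cohesion term c·N_c·s_c = 21.3 × 25.8 × 1.3 = 714.4 kPa; surcharge term q·N_q = 11.7 × 14.7 = 171.99 kPa; self-weight term 0.5·γ·B·N_γ·s_γ = 0.5 × 19.5 × 3.53 × 16.7 × 0.6 = 344.86 kPa.
q_ult = 714.4 + 171.99 + 344.86 = 1231.3 kPa.

q_ult ≈ 1230 kPa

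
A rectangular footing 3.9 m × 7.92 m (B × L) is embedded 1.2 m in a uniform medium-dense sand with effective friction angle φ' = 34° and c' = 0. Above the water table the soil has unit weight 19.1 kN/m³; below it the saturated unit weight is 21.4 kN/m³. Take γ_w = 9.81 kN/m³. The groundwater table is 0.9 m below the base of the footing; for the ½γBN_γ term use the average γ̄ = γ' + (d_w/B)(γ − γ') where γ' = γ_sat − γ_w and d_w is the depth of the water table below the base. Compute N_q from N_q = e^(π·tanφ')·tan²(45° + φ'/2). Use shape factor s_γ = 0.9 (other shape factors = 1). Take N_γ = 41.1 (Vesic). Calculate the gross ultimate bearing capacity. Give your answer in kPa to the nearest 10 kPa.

tan34° = 0.6745, so N_q = e^(π×0.6745)·tan²(62°) = 8.323 × 3.537 = 29.44.
Effective surcharge at the founding depth q = γ·D_f = 19.1 × 1.2 = 22.92 kPa.
With d_w = 0.9 m < B, γ̄ = 11.59 + (0.9/3.9) × (19.1 − 11.59) = 13.323 kN/m³.
q_ult = q·N_q + 0.5·γ·B·N_γ·s_γ
     = 22.92 × 29.44 + 0.5 × 13.323 × 3.9 × 41.1 × 0.9
     = 674.76 + 961 = 1635.8 kPa.

q_ult ≈ 1640 kPa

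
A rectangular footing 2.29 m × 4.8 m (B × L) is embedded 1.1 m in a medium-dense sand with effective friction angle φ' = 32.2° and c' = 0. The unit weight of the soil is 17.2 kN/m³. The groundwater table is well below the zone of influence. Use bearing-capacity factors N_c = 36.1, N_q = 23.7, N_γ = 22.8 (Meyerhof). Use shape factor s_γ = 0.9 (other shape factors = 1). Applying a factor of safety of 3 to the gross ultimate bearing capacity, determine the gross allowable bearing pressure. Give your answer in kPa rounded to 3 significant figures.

q_all ≈ 284 kPa

q = γ·D_f = 17.2 × 1.1 = 18.92 kPa.
q·N_q = 18.92 × 23.7 = 448.4 kPa
0.5·γ·B·N_γ·s_γ = 0.5 × 17.2 × 2.29 × 22.8 × 0.9 = 404.12 kPa
q_ult = 448.4 + 404.12 = 852.52 kPa.
q_all = q_ult / FS = 852.52 / 3 = 284.17 kPa.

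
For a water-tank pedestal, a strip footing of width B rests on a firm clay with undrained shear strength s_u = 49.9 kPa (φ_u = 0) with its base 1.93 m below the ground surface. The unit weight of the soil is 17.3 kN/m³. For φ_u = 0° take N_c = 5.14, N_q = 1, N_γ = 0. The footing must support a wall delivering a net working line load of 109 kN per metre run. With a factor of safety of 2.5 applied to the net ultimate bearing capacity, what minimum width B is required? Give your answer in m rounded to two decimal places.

q = γ·D_f = 17.3 × 1.93 = 33.389 kPa.
c·N_c = 49.9 × 5.14 = 256.49 kPa
q·N_q = 33.389 × 1 = 33.389 kPa
q_ult = 256.49 + 33.389 = 289.88 kPa.
For φ = 0 the ½γBN_γ term vanishes, so q_ult is independent of B. q_net = 289.88 − 33.389 = 256.49 kPa; q_all(net) = 256.49/2.5 = 102.59 kPa.
Required width B = w / q_all(net) = 109 / 102.59 = 1.062 m.

B = 1.06 m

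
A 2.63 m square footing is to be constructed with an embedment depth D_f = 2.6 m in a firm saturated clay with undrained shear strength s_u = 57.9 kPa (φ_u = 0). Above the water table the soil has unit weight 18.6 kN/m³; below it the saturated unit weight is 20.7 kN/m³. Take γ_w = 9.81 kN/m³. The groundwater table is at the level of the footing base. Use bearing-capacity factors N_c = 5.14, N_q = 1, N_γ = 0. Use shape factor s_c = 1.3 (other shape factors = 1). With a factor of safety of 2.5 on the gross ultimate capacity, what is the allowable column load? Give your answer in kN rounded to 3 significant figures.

P_all ≈ 1200 kN

q = γ·D_f = 18.6 × 2.6 = 48.36 kPa.
c·N_c·s_c = 57.9 × 5.14 × 1.3 = 386.89 kPa
q·N_q = 48.36 × 1 = 48.36 kPa
q_ult = 386.89 + 48.36 = 435.25 kPa.
Gross allowable pressure q_all = 435.25 / 2.5 = 174.1 kPa.
Footing area = 6.9169 m², so allowable column load = 174.1 × 6.9169 = 1204.2 kN.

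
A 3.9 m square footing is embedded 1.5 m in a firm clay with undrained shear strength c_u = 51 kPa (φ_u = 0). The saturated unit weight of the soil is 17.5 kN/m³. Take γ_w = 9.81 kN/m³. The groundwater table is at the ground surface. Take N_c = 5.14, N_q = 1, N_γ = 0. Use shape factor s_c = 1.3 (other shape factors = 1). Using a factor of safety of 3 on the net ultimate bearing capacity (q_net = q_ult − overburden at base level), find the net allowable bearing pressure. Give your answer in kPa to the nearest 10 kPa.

q_all(net) ≈ 110 kPa

With the water table at the surface the whole profile is submerged: γ' = 17.5 − 9.81 = 7.69 kN/m³, so q = γ'·D_f = 11.535 kPa.
q_ult = c·N_c·s_c + q·N_q
     = 51 × 5.14 × 1.3 + 11.535 × 1
     = 340.78 + 11.535 = 352.32 kPa.
q_net = 352.32 − 11.535 = 340.78 kPa.
q_all(net) = 340.78 / 3 = 113.59 kPa.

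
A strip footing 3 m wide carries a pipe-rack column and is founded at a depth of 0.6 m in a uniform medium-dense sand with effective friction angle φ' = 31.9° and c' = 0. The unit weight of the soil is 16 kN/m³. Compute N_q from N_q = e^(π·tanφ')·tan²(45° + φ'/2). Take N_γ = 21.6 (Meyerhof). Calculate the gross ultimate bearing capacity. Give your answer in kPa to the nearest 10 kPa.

q_ult ≈ 740 kPa

tan31.9° = 0.6224, so N_q = e^(π×0.6224)·tan²(60.95°) = 7.067 × 3.241 = 22.91.
q = γ·D_f = 16 × 0.6 = 9.6 kPa.
q·N_q = 9.6 × 22.907 = 219.9 kPa
0.5·γ·B·N_γ = 0.5 × 16 × 3 × 21.6 = 518.4 kPa
q_ult = 219.9 + 518.4 = 738.3 kPa.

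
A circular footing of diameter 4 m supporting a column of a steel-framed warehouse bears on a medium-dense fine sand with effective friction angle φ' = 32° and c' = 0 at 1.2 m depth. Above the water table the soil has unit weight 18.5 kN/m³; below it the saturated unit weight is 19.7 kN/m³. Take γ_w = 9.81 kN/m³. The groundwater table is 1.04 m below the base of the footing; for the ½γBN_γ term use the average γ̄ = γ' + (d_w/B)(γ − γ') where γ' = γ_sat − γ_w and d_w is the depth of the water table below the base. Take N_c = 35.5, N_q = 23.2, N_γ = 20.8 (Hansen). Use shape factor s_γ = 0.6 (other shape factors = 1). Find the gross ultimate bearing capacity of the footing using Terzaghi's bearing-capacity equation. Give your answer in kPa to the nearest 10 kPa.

q_ult ≈ 820 kPa

Effective surcharge at the founding depth q = γ·D_f = 18.5 × 1.2 = 22.2 kPa.
With d_w = 1.04 m < B, γ̄ = 9.89 + (1.04/4) × (18.5 − 9.89) = 12.129 kN/m³.
q_ult = q·N_q + 0.5·γ·B·N_γ·s_γ
     = 22.2 × 23.2 + 0.5 × 12.129 × 4 × 20.8 × 0.6
     = 515.04 + 302.73 = 817.77 kPa.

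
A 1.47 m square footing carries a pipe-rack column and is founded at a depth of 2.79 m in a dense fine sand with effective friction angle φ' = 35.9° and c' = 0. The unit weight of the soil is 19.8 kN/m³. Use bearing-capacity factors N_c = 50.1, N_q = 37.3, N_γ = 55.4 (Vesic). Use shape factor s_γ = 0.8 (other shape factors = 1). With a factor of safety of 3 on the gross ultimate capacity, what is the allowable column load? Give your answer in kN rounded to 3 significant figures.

q = γ·D_f = 19.8 × 2.79 = 55.242 kPa.
q·N_q = 55.242 × 37.3 = 2060.5 kPa
0.5·γ·B·N_γ·s_γ = 0.5 × 19.8 × 1.47 × 55.4 × 0.8 = 644.99 kPa
q_ult = 2060.5 + 644.99 = 2705.5 kPa.
Gross allowable pressure q_all = 2705.5 / 3 = 901.84 kPa.
Footing area = 2.1609 m², so allowable column load = 901.84 × 2.1609 = 1948.8 kN.

P_all ≈ 1950 kN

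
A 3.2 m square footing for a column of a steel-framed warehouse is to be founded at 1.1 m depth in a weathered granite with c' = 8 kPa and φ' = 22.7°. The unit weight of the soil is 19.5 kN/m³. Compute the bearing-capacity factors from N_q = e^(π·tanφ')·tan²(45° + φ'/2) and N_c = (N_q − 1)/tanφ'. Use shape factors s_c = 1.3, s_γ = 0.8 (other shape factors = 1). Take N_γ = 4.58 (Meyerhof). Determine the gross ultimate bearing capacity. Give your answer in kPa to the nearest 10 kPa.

q_ult ≈ 480 kPa

tan22.7° = 0.4183, so N_q = e^(π×0.4183)·tan²(56.35°) = 3.722 × 2.257 = 8.4.
N_c = (8.4 − 1)/tan22.7° = 17.69.
Overburden at base level: q = 19.5 × 1.1 = 21.45 kPa.
Cohesion term c·N_c·s_c = 8 × 17.688 × 1.3 = 183.96 kPa; surcharge term q·N_q = 21.45 × 8.399 = 180.16 kPa; self-weight term 0.5·γ·B·N_γ·s_γ = 0.5 × 19.5 × 3.2 × 4.58 × 0.8 = 114.32 kPa.
q_ult = 183.96 + 180.16 + 114.32 = 478.43 kPa.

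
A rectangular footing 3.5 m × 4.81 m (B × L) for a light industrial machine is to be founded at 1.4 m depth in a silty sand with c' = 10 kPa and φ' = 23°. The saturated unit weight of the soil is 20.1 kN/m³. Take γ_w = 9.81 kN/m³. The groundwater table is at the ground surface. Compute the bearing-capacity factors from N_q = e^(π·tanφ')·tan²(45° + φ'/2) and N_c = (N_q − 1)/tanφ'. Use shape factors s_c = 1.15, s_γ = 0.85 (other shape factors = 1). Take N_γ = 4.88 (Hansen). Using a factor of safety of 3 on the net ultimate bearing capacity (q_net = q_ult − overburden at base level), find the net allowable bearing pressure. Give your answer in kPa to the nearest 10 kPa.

N_q = e^(π·tan23°)·tan²(56.5°) = 8.66; N_c = (N_q − 1)/tanφ' = 18.05.
Water table at ground surface, so effective unit weight γ' = 20.1 − 9.81 = 10.29 kN/m³ is used throughout; overburden q = 10.29 × 1.4 = 14.406 kPa; the same γ' applies in the ½γBN_γ term.
Cohesion term c·N_c·s_c = 10 × 18.049 × 1.15 = 207.56 kPa; surcharge term q·N_q = 14.406 × 8.6612 = 124.77 kPa; self-weight term 0.5·γ·B·N_γ·s_γ = 0.5 × 10.29 × 3.5 × 4.88 × 0.85 = 74.695 kPa.
q_ult = 207.56 + 124.77 + 74.695 = 407.03 kPa.
q_net = 407.03 − 14.406 = 392.62 kPa.
q_all(net) = 392.62 / 3 = 130.87 kPa.

q_all(net) ≈ 130 kPa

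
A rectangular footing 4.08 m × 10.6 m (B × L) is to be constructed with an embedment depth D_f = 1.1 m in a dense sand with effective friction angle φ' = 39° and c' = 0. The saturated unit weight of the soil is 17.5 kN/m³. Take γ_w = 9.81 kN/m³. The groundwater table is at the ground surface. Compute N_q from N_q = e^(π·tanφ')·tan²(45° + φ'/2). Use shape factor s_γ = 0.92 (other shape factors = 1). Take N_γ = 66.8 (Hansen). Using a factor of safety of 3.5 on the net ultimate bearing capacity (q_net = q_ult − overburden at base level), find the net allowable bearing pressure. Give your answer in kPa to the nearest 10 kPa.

q_all(net) ≈ 410 kPa

N_q = e^(π·tan39°)·tan²(64.5°) = 55.96.
γ' = 17.5 − 9.81 = 7.69 kN/m³ (submerged throughout). q = 7.69 × 1.1 = 8.459 kPa; the same γ' applies in the ½γBN_γ term.
q·N_q = 8.459 × 55.957 = 473.34 kPa
0.5·γ·B·N_γ·s_γ = 0.5 × 7.69 × 4.08 × 66.8 × 0.92 = 964.1 kPa
q_ult = 473.34 + 964.1 = 1437.4 kPa.
q_net = 1437.4 − 8.459 = 1429 kPa.
q_all(net) = 1429 / 3.5 = 408.28 kPa.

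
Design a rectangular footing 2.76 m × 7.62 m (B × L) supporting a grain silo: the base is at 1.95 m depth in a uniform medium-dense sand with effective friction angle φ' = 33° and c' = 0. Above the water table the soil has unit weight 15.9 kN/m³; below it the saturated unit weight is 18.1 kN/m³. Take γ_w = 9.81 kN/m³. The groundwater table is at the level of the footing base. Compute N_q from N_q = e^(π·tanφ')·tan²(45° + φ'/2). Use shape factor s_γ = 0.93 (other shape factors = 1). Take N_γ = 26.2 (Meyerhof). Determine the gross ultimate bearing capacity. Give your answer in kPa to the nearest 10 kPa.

q_ult ≈ 1090 kPa

tan33° = 0.6494, so N_q = e^(π×0.6494)·tan²(61.5°) = 7.692 × 3.392 = 26.09.
Overburden at base level: q = 15.9 × 1.95 = 31.005 kPa.
Below the base the soil is submerged, so the ½γBN_γ term uses γ' = 18.1 − 9.81 = 8.29 kN/m³.
Surcharge term q·N_q = 31.005 × 26.092 = 808.98 kPa; self-weight term 0.5·γ·B·N_γ·s_γ = 0.5 × 8.29 × 2.76 × 26.2 × 0.93 = 278.75 kPa.
q_ult = 808.98 + 278.75 = 1087.7 kPa.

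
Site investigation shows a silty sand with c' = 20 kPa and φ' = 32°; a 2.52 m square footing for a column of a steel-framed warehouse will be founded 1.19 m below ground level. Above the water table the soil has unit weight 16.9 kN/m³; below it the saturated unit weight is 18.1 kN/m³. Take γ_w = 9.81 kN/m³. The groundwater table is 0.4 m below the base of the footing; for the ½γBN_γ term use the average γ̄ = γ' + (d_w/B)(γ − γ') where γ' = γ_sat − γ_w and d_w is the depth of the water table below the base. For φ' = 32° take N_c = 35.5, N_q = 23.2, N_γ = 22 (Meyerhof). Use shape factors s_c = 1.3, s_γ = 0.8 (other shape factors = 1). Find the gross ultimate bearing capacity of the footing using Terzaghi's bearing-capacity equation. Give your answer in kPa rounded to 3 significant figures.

Effective surcharge at the founding depth q = γ·D_f = 16.9 × 1.19 = 20.111 kPa.
With d_w = 0.4 m < B, γ̄ = 8.29 + (0.4/2.52) × (16.9 − 8.29) = 9.6567 kN/m³.
q_ult = c·N_c·s_c + q·N_q + 0.5·γ·B·N_γ·s_γ
     = 20 × 35.5 × 1.3 + 20.111 × 23.2 + 0.5 × 9.6567 × 2.52 × 22 × 0.8
     = 923 + 466.58 + 214.15 = 1603.7 kPa.

q_ult ≈ 1600 kPa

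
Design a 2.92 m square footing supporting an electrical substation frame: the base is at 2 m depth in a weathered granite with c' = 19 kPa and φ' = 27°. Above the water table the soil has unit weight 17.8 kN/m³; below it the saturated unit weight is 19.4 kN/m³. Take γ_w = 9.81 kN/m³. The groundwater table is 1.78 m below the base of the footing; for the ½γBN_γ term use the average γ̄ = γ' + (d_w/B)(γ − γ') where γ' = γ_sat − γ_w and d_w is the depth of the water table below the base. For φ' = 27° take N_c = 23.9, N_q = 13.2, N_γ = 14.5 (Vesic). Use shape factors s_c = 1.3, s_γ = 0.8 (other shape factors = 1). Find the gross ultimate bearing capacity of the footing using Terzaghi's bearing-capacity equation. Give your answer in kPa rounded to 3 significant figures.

q_ult ≈ 1310 kPa

Effective surcharge at the founding depth q = γ·D_f = 17.8 × 2 = 35.6 kPa.
With d_w = 1.78 m < B, γ̄ = 9.59 + (1.78/2.92) × (17.8 − 9.59) = 14.595 kN/m³.
q_ult = c·N_c·s_c + q·N_q + 0.5·γ·B·N_γ·s_γ
     = 19 × 23.9 × 1.3 + 35.6 × 13.2 + 0.5 × 14.595 × 2.92 × 14.5 × 0.8
     = 590.33 + 469.92 + 247.18 = 1307.4 kPa.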